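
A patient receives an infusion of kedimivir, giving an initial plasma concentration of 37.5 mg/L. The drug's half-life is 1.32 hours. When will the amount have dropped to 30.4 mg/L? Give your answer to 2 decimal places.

Fraction remaining = 30.4/37.5 ≈ 0.81067.
n = log₂(37.5/30.4) = ln(1.2336)/ln 2 ≈ 0.30282 half-lives.
t = n × t½ = 0.30282 × 1.32 ≈ 0.39972 hours.

0.40 hours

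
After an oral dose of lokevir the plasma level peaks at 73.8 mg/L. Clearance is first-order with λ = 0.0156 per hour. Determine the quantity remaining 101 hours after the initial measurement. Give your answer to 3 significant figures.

t½ = ln 2 / λ = 0.69315 / 0.0156 ≈ 44.433 hours.
Number of half-lives: n = 101/44.433 ≈ 2.2731.
Remaining = 73.8 × (1/2)^2.2731 = 73.8 × 0.20688 ≈ 15.268 mg/L.

15.3 mg/L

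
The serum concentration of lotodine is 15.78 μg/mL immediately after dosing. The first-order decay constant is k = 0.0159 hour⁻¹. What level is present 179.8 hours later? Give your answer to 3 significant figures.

t½ = ln 2 / k = 0.69315 / 0.0159 ≈ 43.594 hours.
Number of half-lives: n = 179.8/43.594 ≈ 4.1244.
Remaining = 15.78 × (1/2)^4.1244 = 15.78 × 0.057336 ≈ 0.90477 μg/mL.

0.905 μg/mL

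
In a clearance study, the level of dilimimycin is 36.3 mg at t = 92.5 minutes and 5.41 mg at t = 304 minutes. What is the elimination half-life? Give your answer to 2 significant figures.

Over Δt = 304 − 92.5 = 211.5 minutes, the level fell by a factor of 36.3/5.41 ≈ 6.7098.
n = log₂(6.7098) ≈ 2.7463 half-lives, so t½ = 211.5/2.7463 ≈ 77.014 minutes.

77 minutes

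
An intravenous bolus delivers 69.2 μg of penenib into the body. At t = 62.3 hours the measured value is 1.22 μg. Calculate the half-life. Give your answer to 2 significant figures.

A/A₀ = 1.22/69.2 ≈ 0.01763.
n = log₂(56.721) ≈ 5.8258 half-lives elapsed in 62.3 hours.
t½ = 62.3/5.8258 ≈ 10.694 hours.

11 hours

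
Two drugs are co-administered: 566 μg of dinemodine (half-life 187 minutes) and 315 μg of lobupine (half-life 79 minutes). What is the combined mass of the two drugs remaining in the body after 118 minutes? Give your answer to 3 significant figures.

dinemodine: 566 × (1/2)^(118/187) = 566 × (1/2)^0.63102 ≈ 365.48 μg.
lobupine: 315 × (1/2)^(118/79) = 315 × (1/2)^1.4937 ≈ 111.86 μg.
Total = 365.48 + 111.86 ≈ 477.34 μg.

477 μg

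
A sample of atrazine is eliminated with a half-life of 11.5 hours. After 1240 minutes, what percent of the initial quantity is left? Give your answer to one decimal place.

28.8%

1240 minutes = 20.6667 hours.
n = 20.6667/11.5 ≈ 1.7971 half-lives.
Fraction remaining = (1/2)^1.7971 ≈ 0.28775, i.e. 28.775%.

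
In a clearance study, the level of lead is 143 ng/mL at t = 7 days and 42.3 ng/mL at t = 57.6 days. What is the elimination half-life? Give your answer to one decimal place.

Over Δt = 57.6 − 7 = 50.6 days, the level fell by a factor of 143/42.3 ≈ 3.3806.
n = log₂(3.3806) ≈ 1.7573 half-lives, so t½ = 50.6/1.7573 ≈ 28.794 days.

28.8 days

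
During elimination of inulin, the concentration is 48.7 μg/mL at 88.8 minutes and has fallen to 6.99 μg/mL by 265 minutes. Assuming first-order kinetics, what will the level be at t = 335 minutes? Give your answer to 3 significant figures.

3.23 μg/mL

Over Δt = 265 − 88.8 = 176.2 minutes, the level fell by a factor of 48.7/6.99 ≈ 6.9671.
n = log₂(6.9671) ≈ 2.8006 half-lives, so t½ = 176.2/2.8006 ≈ 62.916 minutes.
From t = 265 to t = 335: 6.99 × (1/2)^((335−265)/62.916) ≈ 3.2326 μg/mL.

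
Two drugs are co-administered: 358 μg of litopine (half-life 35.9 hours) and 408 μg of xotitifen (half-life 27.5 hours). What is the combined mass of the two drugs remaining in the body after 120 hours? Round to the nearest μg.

litopine: 358 × (1/2)^(120/35.9) = 358 × (1/2)^3.3426 ≈ 35.29 μg.
xotitifen: 408 × (1/2)^(120/27.5) = 408 × (1/2)^4.3636 ≈ 19.819 μg.
Total = 35.29 + 19.819 ≈ 55.109 μg.

55 μg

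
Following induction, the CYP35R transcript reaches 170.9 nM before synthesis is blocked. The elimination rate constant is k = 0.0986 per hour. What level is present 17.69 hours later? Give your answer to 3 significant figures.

29.9 nM

t½ = ln 2 / k = 0.69315 / 0.0986 ≈ 7.0299 hours.
Number of half-lives: n = 17.69/7.0299 ≈ 2.5164.
Remaining = 170.9 × (1/2)^2.5164 = 170.9 × 0.17478 ≈ 29.87 nM.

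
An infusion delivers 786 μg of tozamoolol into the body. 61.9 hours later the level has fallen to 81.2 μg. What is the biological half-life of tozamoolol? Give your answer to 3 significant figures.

18.9 hours

A/A₀ = 81.2/786 ≈ 0.10331.
n = log₂(9.6798) ≈ 3.275 half-lives elapsed in 61.9 hours.
t½ = 61.9/3.275 ≈ 18.901 hours.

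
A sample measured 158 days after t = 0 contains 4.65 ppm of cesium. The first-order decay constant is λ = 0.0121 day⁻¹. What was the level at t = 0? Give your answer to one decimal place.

31.5 ppm

t½ = ln 2 / λ = 0.69315 / 0.0121 ≈ 57.285 days.
Number of half-lives elapsed: n = 158/57.285 ≈ 2.7581.
A₀ = A × 2^n = 4.65 × 2^2.7581 = 4.65 × 6.7653 ≈ 31.458 ppm.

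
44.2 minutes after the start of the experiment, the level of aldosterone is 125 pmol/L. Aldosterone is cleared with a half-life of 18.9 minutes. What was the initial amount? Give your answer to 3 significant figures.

632 pmol/L

Number of half-lives elapsed: n = 44.2/18.9 ≈ 2.3386.
A₀ = A × 2^n = 125 × 2^2.3386 = 125 × 5.0582 ≈ 632.28 pmol/L.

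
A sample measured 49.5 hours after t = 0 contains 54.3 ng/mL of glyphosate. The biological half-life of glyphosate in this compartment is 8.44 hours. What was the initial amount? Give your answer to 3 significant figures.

Number of half-lives elapsed: n = 49.5/8.44 ≈ 5.8649.
A₀ = A × 2^n = 54.3 × 2^5.8649 = 54.3 × 58.28 ≈ 3164.6 ng/mL.

3160 ng/mL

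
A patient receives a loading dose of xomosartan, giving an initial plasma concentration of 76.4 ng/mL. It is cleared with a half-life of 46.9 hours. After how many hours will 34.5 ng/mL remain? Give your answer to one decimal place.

Fraction remaining = 34.5/76.4 ≈ 0.45157.
n = log₂(76.4/34.5) = ln(2.2145)/ln 2 ≈ 1.147 half-lives.
t = n × t½ = 1.147 × 46.9 ≈ 53.793 hours.

53.8 hours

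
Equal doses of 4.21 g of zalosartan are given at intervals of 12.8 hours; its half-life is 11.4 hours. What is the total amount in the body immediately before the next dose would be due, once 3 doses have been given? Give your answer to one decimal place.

3.2 g

The 3 doses were given 38.4, 25.6, 12.8 hours ago.
Total = 4.21·(1/2)^(38.4/11.4) + 4.21·(1/2)^(25.6/11.4) + 4.21·(1/2)^(12.8/11.4)
      = 0.40765 + 0.88774 + 1.9332 ≈ 3.2286 g.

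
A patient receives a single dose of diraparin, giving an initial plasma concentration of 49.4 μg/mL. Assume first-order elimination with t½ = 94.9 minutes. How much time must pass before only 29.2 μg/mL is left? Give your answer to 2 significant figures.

72 minutes

Fraction remaining = 29.2/49.4 ≈ 0.59109.
n = log₂(49.4/29.2) = ln(1.6918)/ln 2 ≈ 0.75854 half-lives.
t = n × t½ = 0.75854 × 94.9 ≈ 71.986 minutes.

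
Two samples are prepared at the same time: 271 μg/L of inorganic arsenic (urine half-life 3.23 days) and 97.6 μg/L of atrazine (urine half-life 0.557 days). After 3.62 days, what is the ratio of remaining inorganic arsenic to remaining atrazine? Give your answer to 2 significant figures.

120

inorganic arsenic: 271 × (1/2)^(3.62/3.23) = 271 × (1/2)^1.1207 ≈ 124.62 μg/L.
atrazine: 97.6 × (1/2)^(3.62/0.557) = 97.6 × (1/2)^6.4991 ≈ 1.079 μg/L.
Ratio ≈ 124.62 / 1.079 ≈ 115.5.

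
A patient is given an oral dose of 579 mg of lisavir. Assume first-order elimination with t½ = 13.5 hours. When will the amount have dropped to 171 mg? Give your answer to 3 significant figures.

Fraction remaining = 171/579 ≈ 0.29534.
n = log₂(579/171) = ln(3.386)/ln 2 ≈ 1.7596 half-lives.
t = n × t½ = 1.7596 × 13.5 ≈ 23.754 hours.

23.8 hours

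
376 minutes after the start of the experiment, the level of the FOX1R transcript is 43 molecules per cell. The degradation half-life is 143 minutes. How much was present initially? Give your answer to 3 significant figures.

266 molecules per cell

Number of half-lives elapsed: n = 376/143 ≈ 2.6294.
A₀ = A × 2^n = 43 × 2^2.6294 = 43 × 6.1876 ≈ 266.07 molecules per cell.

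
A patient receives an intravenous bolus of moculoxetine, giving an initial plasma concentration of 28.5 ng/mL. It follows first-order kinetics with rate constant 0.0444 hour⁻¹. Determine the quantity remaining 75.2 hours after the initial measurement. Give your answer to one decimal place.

t½ = ln 2 / k = 0.69315 / 0.0444 ≈ 15.611 hours.
Number of half-lives: n = 75.2/15.611 ≈ 4.817.
Remaining = 28.5 × (1/2)^4.817 = 28.5 × 0.035477 ≈ 1.0111 ng/mL.

1.0 ng/mL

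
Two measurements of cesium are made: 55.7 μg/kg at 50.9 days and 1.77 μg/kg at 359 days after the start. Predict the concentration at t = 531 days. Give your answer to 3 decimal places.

0.258 μg/kg

Over Δt = 359 − 50.9 = 308.1 days, the level fell by a factor of 55.7/1.77 ≈ 31.469.
n = log₂(31.469) ≈ 4.9759 half-lives, so t½ = 308.1/4.9759 ≈ 61.919 days.
From t = 359 to t = 531: 1.77 × (1/2)^((531−359)/61.919) ≈ 0.25809 μg/kg.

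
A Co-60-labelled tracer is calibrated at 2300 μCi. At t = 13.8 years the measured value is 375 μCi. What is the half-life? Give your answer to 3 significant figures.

A/A₀ = 375/2300 ≈ 0.16304.
n = log₂(6.1333) ≈ 2.6167 half-lives elapsed in 13.8 years.
t½ = 13.8/2.6167 ≈ 5.2739 years.

5.27 years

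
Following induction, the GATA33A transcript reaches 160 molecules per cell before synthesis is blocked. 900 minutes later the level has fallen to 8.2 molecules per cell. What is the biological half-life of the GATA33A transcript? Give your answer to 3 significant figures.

A/A₀ = 8.2/160 ≈ 0.05125.
n = log₂(19.512) ≈ 4.2863 half-lives elapsed in 900 minutes.
t½ = 900/4.2863 ≈ 209.97 minutes.

210 minutes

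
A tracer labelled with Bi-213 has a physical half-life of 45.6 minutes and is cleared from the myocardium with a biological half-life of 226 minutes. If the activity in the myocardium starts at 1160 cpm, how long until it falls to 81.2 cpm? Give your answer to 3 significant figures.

1/t_eff = 1/t_phys + 1/t_biol = 1/45.6 + 1/226 = 0.026355 per minute.
t_eff = 45.6 × 226 / (45.6 + 226) ≈ 37.944 minutes.
n = log₂(1160/81.2) ≈ 3.8365; t = 3.8365 × 37.944 ≈ 145.57 minutes.

146 minutes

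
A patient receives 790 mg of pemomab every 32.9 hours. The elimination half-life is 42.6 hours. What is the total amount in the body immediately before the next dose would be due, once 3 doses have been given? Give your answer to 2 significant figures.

890 mg

The 3 doses were given 98.7, 65.8, 32.9 hours ago.
Total = 790·(1/2)^(98.7/42.6) + 790·(1/2)^(65.8/42.6) + 790·(1/2)^(32.9/42.6)
      = 158.55 + 270.8 + 462.53 ≈ 891.89 mg.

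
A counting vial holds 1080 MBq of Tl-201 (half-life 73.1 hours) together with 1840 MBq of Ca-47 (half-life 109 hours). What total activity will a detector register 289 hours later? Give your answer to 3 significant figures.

363 MBq

Tl-201: 1080 × (1/2)^(289/73.1) = 1080 × (1/2)^3.9535 ≈ 69.712 MBq.
Ca-47: 1840 × (1/2)^(289/109) = 1840 × (1/2)^2.6514 ≈ 292.87 MBq.
Total = 69.712 + 292.87 ≈ 362.58 MBq.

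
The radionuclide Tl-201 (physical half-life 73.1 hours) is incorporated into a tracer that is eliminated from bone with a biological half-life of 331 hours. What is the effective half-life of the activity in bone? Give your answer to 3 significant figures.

1/t_eff = 1/t_phys + 1/t_biol = 1/73.1 + 1/331 = 0.016701 per hour.
t_eff = 73.1 × 331 / (73.1 + 331) ≈ 59.877 hours.

59.9 hours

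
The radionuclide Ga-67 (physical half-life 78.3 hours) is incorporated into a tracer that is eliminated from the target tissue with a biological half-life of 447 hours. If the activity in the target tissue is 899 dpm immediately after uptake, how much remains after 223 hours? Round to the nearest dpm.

1/t_eff = 1/t_phys + 1/t_biol = 1/78.3 + 1/447 = 0.015009 per hour.
t_eff = 78.3 × 447 / (78.3 + 447) ≈ 66.629 hours.
Remaining = 899 × (1/2)^(223/66.629) = 899 × (1/2)^3.3469 ≈ 88.357 dpm.

88 dpm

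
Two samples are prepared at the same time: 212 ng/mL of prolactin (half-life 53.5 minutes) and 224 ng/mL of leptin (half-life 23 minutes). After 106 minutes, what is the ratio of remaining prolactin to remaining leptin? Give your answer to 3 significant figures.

5.85

prolactin: 212 × (1/2)^(106/53.5) = 212 × (1/2)^1.9813 ≈ 53.691 ng/mL.
leptin: 224 × (1/2)^(106/23) = 224 × (1/2)^4.6087 ≈ 9.1811 ng/mL.
Ratio ≈ 53.691 / 9.1811 ≈ 5.848.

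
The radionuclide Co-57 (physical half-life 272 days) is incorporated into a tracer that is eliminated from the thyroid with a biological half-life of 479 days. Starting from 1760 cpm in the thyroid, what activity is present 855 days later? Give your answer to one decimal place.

57.8 cpm

1/t_eff = 1/t_phys + 1/t_biol = 1/272 + 1/479 = 0.0057642 per day.
t_eff = 272 × 479 / (272 + 479) ≈ 173.49 days.
Remaining = 1760 × (1/2)^(855/173.49) = 1760 × (1/2)^4.9284 ≈ 57.8 cpm.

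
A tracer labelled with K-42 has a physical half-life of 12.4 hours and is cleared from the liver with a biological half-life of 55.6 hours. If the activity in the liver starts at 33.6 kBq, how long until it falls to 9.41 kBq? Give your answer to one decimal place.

18.6 hours

1/t_eff = 1/t_phys + 1/t_biol = 1/12.4 + 1/55.6 = 0.098631 per hour.
t_eff = 12.4 × 55.6 / (12.4 + 55.6) ≈ 10.139 hours.
n = log₂(33.6/9.41) ≈ 1.8362; t = 1.8362 × 10.139 ≈ 18.617 hours.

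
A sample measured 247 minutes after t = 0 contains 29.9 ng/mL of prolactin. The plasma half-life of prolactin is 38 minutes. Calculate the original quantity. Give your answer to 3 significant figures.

2710 ng/mL

Number of half-lives elapsed: n = 247/38 ≈ 6.5.
A₀ = A × 2^n = 29.9 × 2^6.5 = 29.9 × 90.51 ≈ 2706.2 ng/mL.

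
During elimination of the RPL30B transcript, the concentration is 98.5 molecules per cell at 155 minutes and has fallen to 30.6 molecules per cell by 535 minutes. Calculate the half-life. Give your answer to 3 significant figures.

225 minutes

Over Δt = 535 − 155 = 380 minutes, the level fell by a factor of 98.5/30.6 ≈ 3.219.
n = log₂(3.219) ≈ 1.6866 half-lives, so t½ = 380/1.6866 ≈ 225.31 minutes.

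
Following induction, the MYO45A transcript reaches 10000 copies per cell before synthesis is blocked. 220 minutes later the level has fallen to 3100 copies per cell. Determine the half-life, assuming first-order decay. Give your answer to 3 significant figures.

130 minutes

A/A₀ = 3100/10000 ≈ 0.31.
n = log₂(3.2258) ≈ 1.6897 half-lives elapsed in 220 minutes.
t½ = 220/1.6897 ≈ 130.2 minutes.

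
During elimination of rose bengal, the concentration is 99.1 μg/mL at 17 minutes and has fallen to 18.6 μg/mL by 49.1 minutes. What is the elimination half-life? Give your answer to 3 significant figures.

Over Δt = 49.1 − 17 = 32.1 minutes, the level fell by a factor of 99.1/18.6 ≈ 5.328.
n = log₂(5.328) ≈ 2.4136 half-lives, so t½ = 32.1/2.4136 ≈ 13.3 minutes.

13.3 minutes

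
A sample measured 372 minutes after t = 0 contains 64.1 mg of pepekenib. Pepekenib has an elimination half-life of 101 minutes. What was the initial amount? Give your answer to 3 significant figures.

Number of half-lives elapsed: n = 372/101 ≈ 3.6832.
A₀ = A × 2^n = 64.1 × 2^3.6832 = 64.1 × 12.845 ≈ 823.38 mg.

823 mg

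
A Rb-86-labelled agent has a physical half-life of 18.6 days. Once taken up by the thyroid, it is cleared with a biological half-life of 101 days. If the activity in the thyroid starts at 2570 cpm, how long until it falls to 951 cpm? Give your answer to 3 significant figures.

1/t_eff = 1/t_phys + 1/t_biol = 1/18.6 + 1/101 = 0.063664 per day.
t_eff = 18.6 × 101 / (18.6 + 101) ≈ 15.707 days.
n = log₂(2570/951) ≈ 1.4343; t = 1.4343 × 15.707 ≈ 22.528 days.

22.5 days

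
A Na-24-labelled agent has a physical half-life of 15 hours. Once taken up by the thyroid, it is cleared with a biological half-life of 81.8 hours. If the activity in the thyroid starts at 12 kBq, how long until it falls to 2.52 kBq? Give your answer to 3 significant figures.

1/t_eff = 1/t_phys + 1/t_biol = 1/15 + 1/81.8 = 0.078892 per hour.
t_eff = 15 × 81.8 / (15 + 81.8) ≈ 12.676 hours.
n = log₂(12/2.52) ≈ 2.2515; t = 2.2515 × 12.676 ≈ 28.54 hours.

28.5 hours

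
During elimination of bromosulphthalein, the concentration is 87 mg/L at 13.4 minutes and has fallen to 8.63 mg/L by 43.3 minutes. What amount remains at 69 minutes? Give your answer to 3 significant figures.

1.18 mg/L

Over Δt = 43.3 − 13.4 = 29.9 minutes, the level fell by a factor of 87/8.63 ≈ 10.081.
n = log₂(10.081) ≈ 3.3336 half-lives, so t½ = 29.9/3.3336 ≈ 8.9693 minutes.
From t = 43.3 to t = 69: 8.63 × (1/2)^((69−43.3)/8.9693) ≈ 1.1843 mg/L.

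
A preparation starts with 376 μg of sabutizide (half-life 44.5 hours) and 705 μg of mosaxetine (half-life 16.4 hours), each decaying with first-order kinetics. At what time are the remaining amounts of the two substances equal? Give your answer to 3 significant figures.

Set 376·(1/2)^(t/44.5) = 705·(1/2)^(t/16.4).
Taking log₂: log₂(376/705) = t·(1/44.5 − 1/16.4).
log₂(0.53333) = -0.90689; 1/44.5 − 1/16.4 = -0.038504.
t = -0.90689 / -0.038504 ≈ 23.553 hours.

23.6 hours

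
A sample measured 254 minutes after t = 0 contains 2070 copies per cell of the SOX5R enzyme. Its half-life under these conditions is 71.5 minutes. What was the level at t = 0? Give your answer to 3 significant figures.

Number of half-lives elapsed: n = 254/71.5 ≈ 3.5524.
A₀ = A × 2^n = 2070 × 2^3.5524 = 2070 × 11.733 ≈ 24286 copies per cell.

24300 copies per cell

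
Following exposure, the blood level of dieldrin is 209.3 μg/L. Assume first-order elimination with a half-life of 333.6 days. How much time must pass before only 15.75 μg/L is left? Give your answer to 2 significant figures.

Fraction remaining = 15.75/209.3 ≈ 0.075251.
n = log₂(209.3/15.75) = ln(13.289)/ln 2 ≈ 3.7321 half-lives.
t = n × t½ = 3.7321 × 333.6 ≈ 1245 days.

1200 days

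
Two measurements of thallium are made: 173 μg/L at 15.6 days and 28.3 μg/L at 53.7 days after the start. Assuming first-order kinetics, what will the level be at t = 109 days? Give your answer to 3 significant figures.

Over Δt = 53.7 − 15.6 = 38.1 days, the level fell by a factor of 173/28.3 ≈ 6.1131.
n = log₂(6.1131) ≈ 2.6119 half-lives, so t½ = 38.1/2.6119 ≈ 14.587 days.
From t = 53.7 to t = 109: 28.3 × (1/2)^((109−53.7)/14.587) ≈ 2.0444 μg/L.

2.04 μg/L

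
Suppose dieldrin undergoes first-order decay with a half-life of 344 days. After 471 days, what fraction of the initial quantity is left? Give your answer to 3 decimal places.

0.387

n = 471/344 ≈ 1.3692 half-lives.
Fraction remaining = (1/2)^1.3692 ≈ 0.38711.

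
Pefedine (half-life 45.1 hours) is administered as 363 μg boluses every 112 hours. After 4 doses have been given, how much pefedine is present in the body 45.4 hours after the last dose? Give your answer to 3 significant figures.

220 μg

The 4 doses were given 381.4, 269.4, 157.4, 45.4 hours ago.
Total = 363·(1/2)^(381.4/45.1) + 363·(1/2)^(269.4/45.1) + 363·(1/2)^(157.4/45.1) + 363·(1/2)^(45.4/45.1)
      = 1.0332 + 5.7775 + 32.308 + 180.67 ≈ 219.78 μg.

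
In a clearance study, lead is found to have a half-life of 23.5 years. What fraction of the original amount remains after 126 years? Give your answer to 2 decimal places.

n = 126/23.5 ≈ 5.3617 half-lives.
Fraction remaining = (1/2)^5.3617 ≈ 0.02432.

0.02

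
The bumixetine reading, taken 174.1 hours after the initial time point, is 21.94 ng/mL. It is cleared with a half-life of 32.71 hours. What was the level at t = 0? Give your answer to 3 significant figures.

878 ng/mL

Number of half-lives elapsed: n = 174.1/32.71 ≈ 5.3225.
A₀ = A × 2^n = 21.94 × 2^5.3225 = 21.94 × 40.017 ≈ 877.97 ng/mL.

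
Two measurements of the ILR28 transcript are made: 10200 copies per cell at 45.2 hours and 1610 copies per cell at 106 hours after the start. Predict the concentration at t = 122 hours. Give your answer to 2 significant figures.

990 copies per cell

Over Δt = 106 − 45.2 = 60.8 hours, the level fell by a factor of 10200/1610 ≈ 6.3354.
n = log₂(6.3354) ≈ 2.6634 half-lives, so t½ = 60.8/2.6634 ≈ 22.828 hours.
From t = 106 to t = 122: 1610 × (1/2)^((122−106)/22.828) ≈ 990.45 copies per cell.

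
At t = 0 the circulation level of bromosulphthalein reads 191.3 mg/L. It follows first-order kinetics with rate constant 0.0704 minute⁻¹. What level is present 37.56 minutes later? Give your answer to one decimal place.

t½ = ln 2 / λ = 0.69315 / 0.0704 ≈ 9.8458 minutes.
Number of half-lives: n = 37.56/9.8458 ≈ 3.8148.
Remaining = 191.3 × (1/2)^3.8148 = 191.3 × 0.07106 ≈ 13.594 mg/L.

13.6 mg/L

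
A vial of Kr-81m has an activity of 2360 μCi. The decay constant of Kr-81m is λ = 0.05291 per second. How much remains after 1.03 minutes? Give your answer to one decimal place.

t½ = ln 2 / λ = 0.69315 / 0.05291 ≈ 13.1 seconds.
Convert the elapsed time: 1.03 minutes = 61.8 seconds.
Number of half-lives: n = 61.8/13.1 ≈ 4.7174.
Remaining = 2360 × (1/2)^4.7174 = 2360 × 0.038013 ≈ 89.71 μCi.

89.7 μCi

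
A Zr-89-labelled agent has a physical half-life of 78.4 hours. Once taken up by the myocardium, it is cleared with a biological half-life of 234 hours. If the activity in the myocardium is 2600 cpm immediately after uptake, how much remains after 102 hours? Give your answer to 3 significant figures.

780 cpm

1/t_eff = 1/t_phys + 1/t_biol = 1/78.4 + 1/234 = 0.017029 per hour.
t_eff = 78.4 × 234 / (78.4 + 234) ≈ 58.725 hours.
Remaining = 2600 × (1/2)^(102/58.725) = 2600 × (1/2)^1.7369 ≈ 780.03 cpm.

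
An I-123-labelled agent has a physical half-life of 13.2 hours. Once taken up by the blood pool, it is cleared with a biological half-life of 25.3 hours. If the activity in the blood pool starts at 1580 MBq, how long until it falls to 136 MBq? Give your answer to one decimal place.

30.7 hours

1/t_eff = 1/t_phys + 1/t_biol = 1/13.2 + 1/25.3 = 0.11528 per hour.
t_eff = 13.2 × 25.3 / (13.2 + 25.3) ≈ 8.6743 hours.
n = log₂(1580/136) ≈ 3.5382; t = 3.5382 × 8.6743 ≈ 30.692 hours.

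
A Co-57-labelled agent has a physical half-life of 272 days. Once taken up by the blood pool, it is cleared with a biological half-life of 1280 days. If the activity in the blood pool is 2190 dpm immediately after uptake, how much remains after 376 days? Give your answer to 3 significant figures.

1/t_eff = 1/t_phys + 1/t_biol = 1/272 + 1/1280 = 0.0044577 per day.
t_eff = 272 × 1280 / (272 + 1280) ≈ 224.33 days.
Remaining = 2190 × (1/2)^(376/224.33) = 2190 × (1/2)^1.6761 ≈ 685.31 dpm.

685 dpm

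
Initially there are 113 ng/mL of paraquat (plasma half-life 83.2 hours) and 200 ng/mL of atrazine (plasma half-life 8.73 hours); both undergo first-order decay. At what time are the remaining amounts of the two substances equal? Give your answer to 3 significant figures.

8.03 hours

Set 113·(1/2)^(t/83.2) = 200·(1/2)^(t/8.73).
Taking log₂: log₂(113/200) = t·(1/83.2 − 1/8.73).
log₂(0.565) = -0.82368; 1/83.2 − 1/8.73 = -0.10253.
t = -0.82368 / -0.10253 ≈ 8.0337 hours.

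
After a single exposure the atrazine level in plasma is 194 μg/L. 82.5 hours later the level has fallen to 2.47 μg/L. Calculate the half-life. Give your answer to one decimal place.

13.1 hours

A/A₀ = 2.47/194 ≈ 0.012732.
n = log₂(78.543) ≈ 6.2954 half-lives elapsed in 82.5 hours.
t½ = 82.5/6.2954 ≈ 13.105 hours.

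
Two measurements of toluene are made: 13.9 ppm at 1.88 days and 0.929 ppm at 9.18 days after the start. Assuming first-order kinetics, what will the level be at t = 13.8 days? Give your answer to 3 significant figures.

0.168 ppm

Over Δt = 9.18 − 1.88 = 7.3 days, the level fell by a factor of 13.9/0.929 ≈ 14.962.
n = log₂(14.962) ≈ 3.9033 half-lives, so t½ = 7.3/3.9033 ≈ 1.8702 days.
From t = 9.18 to t = 13.8: 0.929 × (1/2)^((13.8−9.18)/1.8702) ≈ 0.16764 ppm.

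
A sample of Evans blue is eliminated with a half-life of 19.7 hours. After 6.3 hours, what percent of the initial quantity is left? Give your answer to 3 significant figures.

n = 6.3/19.7 ≈ 0.3198 half-lives.
Fraction remaining = (1/2)^0.3198 ≈ 0.80118, i.e. 80.118%.

80.1%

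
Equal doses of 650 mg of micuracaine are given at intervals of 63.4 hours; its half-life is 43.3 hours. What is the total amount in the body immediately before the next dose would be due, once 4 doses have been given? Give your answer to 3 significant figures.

363 mg

The 4 doses were given 253.6, 190.2, 126.8, 63.4 hours ago.
Total = 650·(1/2)^(253.6/43.3) + 650·(1/2)^(190.2/43.3) + 650·(1/2)^(126.8/43.3) + 650·(1/2)^(63.4/43.3)
      = 11.216 + 30.946 + 85.384 + 235.58 ≈ 363.13 mg.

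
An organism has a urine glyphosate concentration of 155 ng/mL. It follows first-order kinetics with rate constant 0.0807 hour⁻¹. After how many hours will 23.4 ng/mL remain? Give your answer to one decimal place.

t½ = ln 2 / k = 0.69315 / 0.0807 ≈ 8.5892 hours.
Fraction remaining = 23.4/155 ≈ 0.15097.
n = log₂(155/23.4) = ln(6.6239)/ln 2 ≈ 2.7277 half-lives.
t = n × t½ = 2.7277 × 8.5892 ≈ 23.429 hours.

23.4 hours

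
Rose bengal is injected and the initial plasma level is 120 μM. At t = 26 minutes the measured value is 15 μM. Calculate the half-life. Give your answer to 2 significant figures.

A/A₀ = 15/120 ≈ 0.125.
n = log₂(8) ≈ 3 half-lives elapsed in 26 minutes.
t½ = 26/3 ≈ 8.6667 minutes.

8.7 minutes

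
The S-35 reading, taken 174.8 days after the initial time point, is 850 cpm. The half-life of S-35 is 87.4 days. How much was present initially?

3400 cpm

Number of half-lives elapsed: n = 174.8/87.4 ≈ 2.
A₀ = A × 2^n = 850 × 2^2 = 850 × 4 ≈ 3400 cpm.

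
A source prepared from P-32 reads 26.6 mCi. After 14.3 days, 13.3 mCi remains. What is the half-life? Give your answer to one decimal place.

14.3 days

A/A₀ = 13.3/26.6 ≈ 0.5.
n = log₂(2) ≈ 1 half-life elapsed in 14.3 days.
t½ = 14.3/1 ≈ 14.3 days.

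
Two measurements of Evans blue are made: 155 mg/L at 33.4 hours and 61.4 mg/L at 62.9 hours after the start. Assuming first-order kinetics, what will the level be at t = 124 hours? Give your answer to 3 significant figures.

Over Δt = 62.9 − 33.4 = 29.5 hours, the level fell by a factor of 155/61.4 ≈ 2.5244.
n = log₂(2.5244) ≈ 1.336 half-lives, so t½ = 29.5/1.336 ≈ 22.082 hours.
From t = 62.9 to t = 124: 61.4 × (1/2)^((124−62.9)/22.082) ≈ 9.0201 mg/L.

9.02 mg/L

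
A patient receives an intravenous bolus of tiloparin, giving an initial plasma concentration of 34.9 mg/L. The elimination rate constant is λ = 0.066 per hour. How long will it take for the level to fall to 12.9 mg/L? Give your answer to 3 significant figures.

15.1 hours

t½ = ln 2 / λ = 0.69315 / 0.066 ≈ 10.502 hours.
Fraction remaining = 12.9/34.9 ≈ 0.36963.
n = log₂(34.9/12.9) = ln(2.7054)/ln 2 ≈ 1.4359 half-lives.
t = n × t½ = 1.4359 × 10.502 ≈ 15.08 hours.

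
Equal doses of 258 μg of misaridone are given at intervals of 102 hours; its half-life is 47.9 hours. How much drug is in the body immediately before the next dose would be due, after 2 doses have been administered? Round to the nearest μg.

The 2 doses were given 204, 102 hours ago.
Total = 258·(1/2)^(204/47.9) + 258·(1/2)^(102/47.9)
      = 13.476 + 58.965 ≈ 72.441 μg.

72 μg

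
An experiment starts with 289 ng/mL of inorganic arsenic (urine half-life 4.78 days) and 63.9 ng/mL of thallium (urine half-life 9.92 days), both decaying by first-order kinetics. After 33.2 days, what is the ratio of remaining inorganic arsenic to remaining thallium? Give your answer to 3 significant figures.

0.373

inorganic arsenic: 289 × (1/2)^(33.2/4.78) = 289 × (1/2)^6.9456 ≈ 2.3446 ng/mL.
thallium: 63.9 × (1/2)^(33.2/9.92) = 63.9 × (1/2)^3.3468 ≈ 6.2809 ng/mL.
Ratio ≈ 2.3446 / 6.2809 ≈ 0.37328.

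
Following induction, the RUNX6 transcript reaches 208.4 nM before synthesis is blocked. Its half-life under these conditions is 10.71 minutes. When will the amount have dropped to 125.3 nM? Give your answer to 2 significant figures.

7.9 minutes

Fraction remaining = 125.3/208.4 ≈ 0.60125.
n = log₂(208.4/125.3) = ln(1.6632)/ln 2 ≈ 0.73397 half-lives.
t = n × t½ = 0.73397 × 10.71 ≈ 7.8608 minutes.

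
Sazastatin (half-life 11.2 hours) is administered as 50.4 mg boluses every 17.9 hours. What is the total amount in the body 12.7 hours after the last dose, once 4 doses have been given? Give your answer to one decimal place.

33.9 mg

The 4 doses were given 66.4, 48.5, 30.6, 12.7 hours ago.
Total = 50.4·(1/2)^(66.4/11.2) + 50.4·(1/2)^(48.5/11.2) + 50.4·(1/2)^(30.6/11.2) + 50.4·(1/2)^(12.7/11.2)
      = 0.82747 + 2.5053 + 7.5853 + 22.966 ≈ 33.884 mg.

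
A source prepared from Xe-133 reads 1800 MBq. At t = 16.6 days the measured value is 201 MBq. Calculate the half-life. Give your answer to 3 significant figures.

5.25 days

A/A₀ = 201/1800 ≈ 0.11167.
n = log₂(8.9552) ≈ 3.1627 half-lives elapsed in 16.6 days.
t½ = 16.6/3.1627 ≈ 5.2486 days.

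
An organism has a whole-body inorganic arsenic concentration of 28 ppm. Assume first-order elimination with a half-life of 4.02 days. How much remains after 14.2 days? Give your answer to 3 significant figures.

2.42 ppm

Number of half-lives: n = 14.2/4.02 ≈ 3.5323.
Remaining = 28 × (1/2)^3.5323 = 28 × 0.086429 ≈ 2.42 ppm.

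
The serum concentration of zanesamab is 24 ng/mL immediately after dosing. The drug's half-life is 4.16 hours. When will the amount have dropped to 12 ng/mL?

12/24 = 1/2, so 1 half-life has elapsed.
t = 1 × 4.16 = 4.16 hours.

4.16 hours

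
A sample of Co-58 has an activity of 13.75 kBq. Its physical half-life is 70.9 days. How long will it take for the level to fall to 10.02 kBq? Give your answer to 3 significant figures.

32.4 days

Fraction remaining = 10.02/13.75 ≈ 0.72873.
n = log₂(13.75/10.02) = ln(1.3723)/ln 2 ≈ 0.45655 half-lives.
t = n × t½ = 0.45655 × 70.9 ≈ 32.369 days.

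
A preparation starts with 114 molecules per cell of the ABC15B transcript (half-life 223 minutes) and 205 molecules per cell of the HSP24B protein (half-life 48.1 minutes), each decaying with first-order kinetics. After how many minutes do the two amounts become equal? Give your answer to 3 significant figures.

51.9 minutes

Set 114·(1/2)^(t/223) = 205·(1/2)^(t/48.1).
Taking log₂: log₂(114/205) = t·(1/223 − 1/48.1).
log₂(0.5561) = -0.84659; 1/223 − 1/48.1 = -0.016306.
t = -0.84659 / -0.016306 ≈ 51.92 minutes.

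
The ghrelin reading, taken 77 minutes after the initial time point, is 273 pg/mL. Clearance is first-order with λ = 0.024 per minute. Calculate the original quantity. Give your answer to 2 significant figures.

t½ = ln 2 / λ = 0.69315 / 0.024 ≈ 28.881 minutes.
Number of half-lives elapsed: n = 77/28.881 ≈ 2.6661.
A₀ = A × 2^n = 273 × 2^2.6661 = 273 × 6.3471 ≈ 1732.8 pg/mL.

1700 pg/mL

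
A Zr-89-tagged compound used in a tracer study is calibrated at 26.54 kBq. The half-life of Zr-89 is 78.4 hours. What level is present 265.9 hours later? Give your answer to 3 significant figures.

Number of half-lives: n = 265.9/78.4 ≈ 3.3916.
Remaining = 26.54 × (1/2)^3.3916 = 26.54 × 0.095287 ≈ 2.5289 kBq.

2.53 kBq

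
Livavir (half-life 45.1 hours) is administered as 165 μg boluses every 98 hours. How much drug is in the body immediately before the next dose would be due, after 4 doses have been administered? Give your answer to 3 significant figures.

The 4 doses were given 392, 294, 196, 98 hours ago.
Total = 165·(1/2)^(392/45.1) + 165·(1/2)^(294/45.1) + 165·(1/2)^(196/45.1) + 165·(1/2)^(98/45.1)
      = 0.39902 + 1.7993 + 8.1141 + 36.59 ≈ 46.902 μg.

46.9 μg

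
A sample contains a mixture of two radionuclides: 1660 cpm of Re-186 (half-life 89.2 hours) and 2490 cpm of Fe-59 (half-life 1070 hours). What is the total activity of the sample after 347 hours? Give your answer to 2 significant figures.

Re-186: 1660 × (1/2)^(347/89.2) = 1660 × (1/2)^3.8901 ≈ 111.96 cpm.
Fe-59: 2490 × (1/2)^(347/1070) = 2490 × (1/2)^0.3243 ≈ 1988.7 cpm.
Total = 111.96 + 1988.7 ≈ 2100.7 cpm.

2100 cpm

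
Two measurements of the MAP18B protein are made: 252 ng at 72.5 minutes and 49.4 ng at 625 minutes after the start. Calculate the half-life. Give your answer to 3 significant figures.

235 minutes

Over Δt = 625 − 72.5 = 552.5 minutes, the level fell by a factor of 252/49.4 ≈ 5.1012.
n = log₂(5.1012) ≈ 2.3508 half-lives, so t½ = 552.5/2.3508 ≈ 235.02 minutes.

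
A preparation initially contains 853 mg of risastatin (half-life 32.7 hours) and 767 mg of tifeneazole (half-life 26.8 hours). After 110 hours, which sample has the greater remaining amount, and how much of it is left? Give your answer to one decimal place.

risastatin: 853 × (1/2)^3.3639 ≈ 82.853 mg.
tifeneazole: 767 × (1/2)^4.1045 ≈ 44.589 mg.
Risastatin has more remaining, at ≈ 82.853 mg.

risastatin, 82.9 mg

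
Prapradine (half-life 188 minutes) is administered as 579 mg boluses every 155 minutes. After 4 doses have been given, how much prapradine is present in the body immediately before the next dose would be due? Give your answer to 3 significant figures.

675 mg

The 4 doses were given 620, 465, 310, 155 minutes ago.
Total = 579·(1/2)^(620/188) + 579·(1/2)^(465/188) + 579·(1/2)^(310/188) + 579·(1/2)^(155/188)
      = 58.874 + 104.26 + 184.63 + 326.96 ≈ 674.72 mg.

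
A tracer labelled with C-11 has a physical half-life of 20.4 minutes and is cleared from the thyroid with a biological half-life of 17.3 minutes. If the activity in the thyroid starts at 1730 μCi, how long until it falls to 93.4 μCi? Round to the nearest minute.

39 minutes

1/t_eff = 1/t_phys + 1/t_biol = 1/20.4 + 1/17.3 = 0.10682 per minute.
t_eff = 20.4 × 17.3 / (20.4 + 17.3) ≈ 9.3613 minutes.
n = log₂(1730/93.4) ≈ 4.2112; t = 4.2112 × 9.3613 ≈ 39.422 minutes.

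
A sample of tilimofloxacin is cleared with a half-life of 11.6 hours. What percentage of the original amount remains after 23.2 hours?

25%

n = 23.2/11.6 ≈ 2 half-lives.
Fraction remaining = (1/2)^2 ≈ 0.25, i.e. 25%.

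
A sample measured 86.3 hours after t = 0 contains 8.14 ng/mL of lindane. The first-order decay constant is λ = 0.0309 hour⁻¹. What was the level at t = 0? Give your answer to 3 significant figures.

117 ng/mL

t½ = ln 2 / λ = 0.69315 / 0.0309 ≈ 22.432 hours.
Number of half-lives elapsed: n = 86.3/22.432 ≈ 3.8472.
A₀ = A × 2^n = 8.14 × 2^3.8472 = 8.14 × 14.392 ≈ 117.15 ng/mL.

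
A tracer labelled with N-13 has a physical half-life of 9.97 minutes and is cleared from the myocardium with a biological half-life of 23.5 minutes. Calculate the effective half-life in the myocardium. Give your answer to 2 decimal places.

1/t_eff = 1/t_phys + 1/t_biol = 1/9.97 + 1/23.5 = 0.14285 per minute.
t_eff = 9.97 × 23.5 / (9.97 + 23.5) ≈ 7.0001 minutes.

7.00 minutes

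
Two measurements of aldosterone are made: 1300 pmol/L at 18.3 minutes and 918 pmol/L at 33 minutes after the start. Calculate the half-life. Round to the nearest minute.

Over Δt = 33 − 18.3 = 14.7 minutes, the level fell by a factor of 1300/918 ≈ 1.4161.
n = log₂(1.4161) ≈ 0.50195 half-lives, so t½ = 14.7/0.50195 ≈ 29.286 minutes.

29 minutes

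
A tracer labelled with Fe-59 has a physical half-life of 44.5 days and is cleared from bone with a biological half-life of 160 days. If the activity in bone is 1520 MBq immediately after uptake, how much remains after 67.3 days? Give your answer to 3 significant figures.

1/t_eff = 1/t_phys + 1/t_biol = 1/44.5 + 1/160 = 0.028722 per day.
t_eff = 44.5 × 160 / (44.5 + 160) ≈ 34.817 days.
Remaining = 1520 × (1/2)^(67.3/34.817) = 1520 × (1/2)^1.933 ≈ 398.07 MBq.

398 MBq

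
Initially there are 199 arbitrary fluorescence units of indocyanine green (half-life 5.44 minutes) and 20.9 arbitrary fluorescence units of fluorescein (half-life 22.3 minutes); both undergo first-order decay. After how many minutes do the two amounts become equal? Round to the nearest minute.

Set 199·(1/2)^(t/5.44) = 20.9·(1/2)^(t/22.3).
Taking log₂: log₂(199/20.9) = t·(1/5.44 − 1/22.3).
log₂(9.5215) = 3.2512; 1/5.44 − 1/22.3 = 0.13898.
t = 3.2512 / 0.13898 ≈ 23.393 minutes.

23 minutes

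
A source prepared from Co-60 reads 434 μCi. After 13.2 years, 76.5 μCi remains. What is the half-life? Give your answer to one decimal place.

5.3 years

A/A₀ = 76.5/434 ≈ 0.17627.
n = log₂(5.6732) ≈ 2.5042 half-lives elapsed in 13.2 years.
t½ = 13.2/2.5042 ≈ 5.2712 years.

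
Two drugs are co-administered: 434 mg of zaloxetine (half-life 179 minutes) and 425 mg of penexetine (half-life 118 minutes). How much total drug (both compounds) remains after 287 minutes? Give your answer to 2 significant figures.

zaloxetine: 434 × (1/2)^(287/179) = 434 × (1/2)^1.6034 ≈ 142.83 mg.
penexetine: 425 × (1/2)^(287/118) = 425 × (1/2)^2.4322 ≈ 78.745 mg.
Total = 142.83 + 78.745 ≈ 221.58 mg.

220 mg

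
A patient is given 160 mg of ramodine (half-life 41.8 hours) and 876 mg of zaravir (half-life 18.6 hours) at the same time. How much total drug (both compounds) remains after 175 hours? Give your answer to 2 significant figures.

ramodine: 160 × (1/2)^(175/41.8) = 160 × (1/2)^4.1866 ≈ 8.7867 mg.
zaravir: 876 × (1/2)^(175/18.6) = 876 × (1/2)^9.4086 ≈ 1.2889 mg.
Total = 8.7867 + 1.2889 ≈ 10.076 mg.

10 mg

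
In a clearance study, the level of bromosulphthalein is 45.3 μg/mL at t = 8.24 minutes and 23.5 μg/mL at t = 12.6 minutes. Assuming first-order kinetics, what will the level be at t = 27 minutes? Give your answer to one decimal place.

2.7 μg/mL

Over Δt = 12.6 − 8.24 = 4.36 minutes, the level fell by a factor of 45.3/23.5 ≈ 1.9277.
n = log₂(1.9277) ≈ 0.94685 half-lives, so t½ = 4.36/0.94685 ≈ 4.6047 minutes.
From t = 12.6 to t = 27: 23.5 × (1/2)^((27−12.6)/4.6047) ≈ 2.6896 μg/mL.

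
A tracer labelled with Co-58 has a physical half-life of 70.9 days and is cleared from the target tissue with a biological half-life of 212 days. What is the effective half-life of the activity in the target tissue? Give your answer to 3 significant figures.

1/t_eff = 1/t_phys + 1/t_biol = 1/70.9 + 1/212 = 0.018821 per day.
t_eff = 70.9 × 212 / (70.9 + 212) ≈ 53.131 days.

53.1 days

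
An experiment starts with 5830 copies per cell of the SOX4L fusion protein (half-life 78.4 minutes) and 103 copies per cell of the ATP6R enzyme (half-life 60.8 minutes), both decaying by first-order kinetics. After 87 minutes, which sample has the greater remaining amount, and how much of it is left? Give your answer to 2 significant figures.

SOX4L fusion protein, 2700 copies per cell

SOX4L fusion protein: 5830 × (1/2)^1.1097 ≈ 2701.6 copies per cell.
ATP6R enzyme: 103 × (1/2)^1.4309 ≈ 38.202 copies per cell.
SOX4L fusion protein has more remaining, at ≈ 2701.6 copies per cell.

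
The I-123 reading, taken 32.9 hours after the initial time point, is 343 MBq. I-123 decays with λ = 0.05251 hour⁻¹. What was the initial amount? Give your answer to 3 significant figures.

1930 MBq

t½ = ln 2 / λ = 0.69315 / 0.05251 ≈ 13.2 hours.
Number of half-lives elapsed: n = 32.9/13.2 ≈ 2.4924.
A₀ = A × 2^n = 343 × 2^2.4924 = 343 × 5.627 ≈ 1930.1 MBq.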